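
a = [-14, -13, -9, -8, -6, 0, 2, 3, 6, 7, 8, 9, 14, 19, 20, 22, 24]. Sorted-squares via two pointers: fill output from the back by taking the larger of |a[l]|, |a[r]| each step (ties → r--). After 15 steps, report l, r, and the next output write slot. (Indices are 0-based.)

[0,16] |-14|<=|24| out[16]=576 → r--
[0,15] |-14|<=|22| out[15]=484 → r--
[0,14] |-14|<=|20| out[14]=400 → r--
[0,13] |-14|<=|19| out[13]=361 → r--
[0,12] |-14|<=|14| out[12]=196 → r--
[0,11] |-14|>|9| out[11]=196 → l++
[1,11] |-13|>|9| out[10]=169 → l++
[2,11] |-9|<=|9| out[9]=81 → r--
[2,10] |-9|>|8| out[8]=81 → l++
[3,10] |-8|<=|8| out[7]=64 → r--
[3,9] |-8|>|7| out[6]=64 → l++
[4,9] |-6|<=|7| out[5]=49 → r--
[4,8] |-6|<=|6| out[4]=36 → r--
[4,7] |-6|>|3| out[3]=36 → l++
[5,7] |0|<=|3| out[2]=9 → r--

l=5, r=6, next write slot=1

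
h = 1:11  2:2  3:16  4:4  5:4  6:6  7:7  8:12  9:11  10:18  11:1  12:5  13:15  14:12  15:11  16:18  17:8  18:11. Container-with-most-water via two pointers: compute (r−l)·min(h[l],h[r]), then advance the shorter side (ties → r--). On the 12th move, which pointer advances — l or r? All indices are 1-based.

[1,18] min(11,11)*17=187 best=187 * → r--
[1,17] min(11,8)*16=128 best=187 → r--
[1,16] min(11,18)*15=165 best=187 → l++
[2,16] min(2,18)*14=28 best=187 → l++
[3,16] min(16,18)*13=208 best=208 * → l++
[4,16] min(4,18)*12=48 best=208 → l++
[5,16] min(4,18)*11=44 best=208 → l++
[6,16] min(6,18)*10=60 best=208 → l++
[7,16] min(7,18)*9=63 best=208 → l++
[8,16] min(12,18)*8=96 best=208 → l++
[9,16] min(11,18)*7=77 best=208 → l++
[10,16] min(18,18)*6=108 best=208 → r--

r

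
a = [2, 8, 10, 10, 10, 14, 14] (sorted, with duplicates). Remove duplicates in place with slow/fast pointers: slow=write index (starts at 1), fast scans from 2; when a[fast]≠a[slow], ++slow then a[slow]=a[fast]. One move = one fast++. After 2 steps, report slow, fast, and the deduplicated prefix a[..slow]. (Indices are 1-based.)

slow=3, fast=4, prefix=[2, 8, 10]

slow=1 fast=2: a[fast]=8≠a[slow]=2 write a[2]=8, slow++,fast++
slow=2 fast=3: a[fast]=10≠a[slow]=8 write a[3]=10, slow++,fast++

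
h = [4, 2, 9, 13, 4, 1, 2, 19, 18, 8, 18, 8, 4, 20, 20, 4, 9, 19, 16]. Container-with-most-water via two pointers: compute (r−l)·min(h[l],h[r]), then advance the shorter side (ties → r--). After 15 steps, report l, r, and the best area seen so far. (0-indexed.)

l=11, r=14, best area=195

[0,18] min(4,16)*18=72 best=72 * → l++
[1,18] min(2,16)*17=34 best=72 → l++
[2,18] min(9,16)*16=144 best=144 * → l++
[3,18] min(13,16)*15=195 best=195 * → l++
[4,18] min(4,16)*14=56 best=195 → l++
[5,18] min(1,16)*13=13 best=195 → l++
[6,18] min(2,16)*12=24 best=195 → l++
[7,18] min(19,16)*11=176 best=195 → r--
[7,17] min(19,19)*10=190 best=195 → r--
[7,16] min(19,9)*9=81 best=195 → r--
[7,15] min(19,4)*8=32 best=195 → r--
[7,14] min(19,20)*7=133 best=195 → l++
[8,14] min(18,20)*6=108 best=195 → l++
[9,14] min(8,20)*5=40 best=195 → l++
[10,14] min(18,20)*4=72 best=195 → l++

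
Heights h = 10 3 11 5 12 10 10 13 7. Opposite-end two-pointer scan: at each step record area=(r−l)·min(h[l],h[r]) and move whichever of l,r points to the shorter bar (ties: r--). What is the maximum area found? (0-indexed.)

l=0 r=8: min(10,7)*8=56 best=56 *, r--
l=0 r=7: min(10,13)*7=70 best=70 *, l++
l=1 r=7: min(3,13)*6=18 best=70, l++
l=2 r=7: min(11,13)*5=55 best=70, l++
l=3 r=7: min(5,13)*4=20 best=70, l++
l=4 r=7: min(12,13)*3=36 best=70, l++
l=5 r=7: min(10,13)*2=20 best=70, l++
l=6 r=7: min(10,13)*1=10 best=70, l++

max area = 70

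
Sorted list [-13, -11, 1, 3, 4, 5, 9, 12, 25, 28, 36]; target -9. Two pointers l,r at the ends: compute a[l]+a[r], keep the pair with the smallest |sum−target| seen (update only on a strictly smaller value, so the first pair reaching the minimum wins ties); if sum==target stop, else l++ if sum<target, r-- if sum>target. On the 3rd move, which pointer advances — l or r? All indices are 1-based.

[1,11] -13+36=23 d=32 * → r--
[1,10] -13+28=15 d=24 * → r--
[1,9] -13+25=12 d=21 * → r--

r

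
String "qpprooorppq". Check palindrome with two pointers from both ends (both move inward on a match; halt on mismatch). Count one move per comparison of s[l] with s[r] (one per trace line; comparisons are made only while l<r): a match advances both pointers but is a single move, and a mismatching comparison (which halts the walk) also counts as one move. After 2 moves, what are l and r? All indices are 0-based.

l=2, r=8

l=0 r=10: 'q'=='q', l++,r--
l=1 r=9: 'p'=='p', l++,r--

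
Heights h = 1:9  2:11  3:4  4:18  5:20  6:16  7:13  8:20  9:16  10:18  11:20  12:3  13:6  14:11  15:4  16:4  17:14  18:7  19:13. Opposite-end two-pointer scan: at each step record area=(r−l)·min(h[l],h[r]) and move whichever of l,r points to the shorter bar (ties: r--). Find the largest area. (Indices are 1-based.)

max area = 195

[1,19] min(9,13)*18=162 best=162 * → l++
[2,19] min(11,13)*17=187 best=187 * → l++
[3,19] min(4,13)*16=64 best=187 → l++
[4,19] min(18,13)*15=195 best=195 * → r--
[4,18] min(18,7)*14=98 best=195 → r--
[4,17] min(18,14)*13=182 best=195 → r--
[4,16] min(18,4)*12=48 best=195 → r--
[4,15] min(18,4)*11=44 best=195 → r--
[4,14] min(18,11)*10=110 best=195 → r--
[4,13] min(18,6)*9=54 best=195 → r--
[4,12] min(18,3)*8=24 best=195 → r--
[4,11] min(18,20)*7=126 best=195 → l++
[5,11] min(20,20)*6=120 best=195 → r--
[5,10] min(20,18)*5=90 best=195 → r--
[5,9] min(20,16)*4=64 best=195 → r--
[5,8] min(20,20)*3=60 best=195 → r--
[5,7] min(20,13)*2=26 best=195 → r--
[5,6] min(20,16)*1=16 best=195 → r--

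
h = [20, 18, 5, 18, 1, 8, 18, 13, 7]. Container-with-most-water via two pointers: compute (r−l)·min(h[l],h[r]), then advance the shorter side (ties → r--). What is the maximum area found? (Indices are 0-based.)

[0,8] min(20,7)*8=56 best=56 * → r--
[0,7] min(20,13)*7=91 best=91 * → r--
[0,6] min(20,18)*6=108 best=108 * → r--
[0,5] min(20,8)*5=40 best=108 → r--
[0,4] min(20,1)*4=4 best=108 → r--
[0,3] min(20,18)*3=54 best=108 → r--
[0,2] min(20,5)*2=10 best=108 → r--
[0,1] min(20,18)*1=18 best=108 → r--

max area = 108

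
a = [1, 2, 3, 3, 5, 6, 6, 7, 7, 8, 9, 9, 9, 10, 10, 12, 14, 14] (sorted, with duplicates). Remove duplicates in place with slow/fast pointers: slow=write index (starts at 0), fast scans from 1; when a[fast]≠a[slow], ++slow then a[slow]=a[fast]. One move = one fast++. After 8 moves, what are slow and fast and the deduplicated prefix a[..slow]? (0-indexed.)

slow=5, fast=9, prefix=[1, 2, 3, 5, 6, 7]

slow=0 fast=1: a[fast]=2≠a[slow]=1 write a[1]=2, slow++,fast++
slow=1 fast=2: a[fast]=3≠a[slow]=2 write a[2]=3, slow++,fast++
slow=2 fast=3: a[fast]=3=a[slow] dup, fast++
slow=2 fast=4: a[fast]=5≠a[slow]=3 write a[3]=5, slow++,fast++
slow=3 fast=5: a[fast]=6≠a[slow]=5 write a[4]=6, slow++,fast++
slow=4 fast=6: a[fast]=6=a[slow] dup, fast++
slow=4 fast=7: a[fast]=7≠a[slow]=6 write a[5]=7, slow++,fast++
slow=5 fast=8: a[fast]=7=a[slow] dup, fast++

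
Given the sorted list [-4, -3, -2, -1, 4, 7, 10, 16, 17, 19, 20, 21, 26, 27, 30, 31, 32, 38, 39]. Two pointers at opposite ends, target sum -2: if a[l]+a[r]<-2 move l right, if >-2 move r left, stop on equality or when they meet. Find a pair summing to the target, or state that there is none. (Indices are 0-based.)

l=0 r=18: -4+39=35 >-2, r--
l=0 r=17: -4+38=34 >-2, r--
l=0 r=16: -4+32=28 >-2, r--
l=0 r=15: -4+31=27 >-2, r--
l=0 r=14: -4+30=26 >-2, r--
l=0 r=13: -4+27=23 >-2, r--
l=0 r=12: -4+26=22 >-2, r--
l=0 r=11: -4+21=17 >-2, r--
l=0 r=10: -4+20=16 >-2, r--
l=0 r=9: -4+19=15 >-2, r--
l=0 r=8: -4+17=13 >-2, r--
l=0 r=7: -4+16=12 >-2, r--
l=0 r=6: -4+10=6 >-2, r--
l=0 r=5: -4+7=3 >-2, r--
l=0 r=4: -4+4=0 >-2, r--
l=0 r=3: -4+-1=-5 <-2, l++
l=1 r=3: -3+-1=-4 <-2, l++
l=2 r=3: -2+-1=-3 <-2, l++

no pair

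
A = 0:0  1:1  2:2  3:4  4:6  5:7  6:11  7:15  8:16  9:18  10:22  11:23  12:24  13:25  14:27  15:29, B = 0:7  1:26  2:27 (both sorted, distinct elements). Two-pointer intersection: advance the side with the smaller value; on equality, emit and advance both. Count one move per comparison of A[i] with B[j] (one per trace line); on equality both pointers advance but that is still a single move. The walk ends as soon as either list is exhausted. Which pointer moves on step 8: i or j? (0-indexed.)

[i=0,j=0] 0<7 → i++
[i=1,j=0] 1<7 → i++
[i=2,j=0] 2<7 → i++
[i=3,j=0] 4<7 → i++
[i=4,j=0] 6<7 → i++
[i=5,j=0] 7==7 emit → i++,j++
[i=6,j=1] 11<26 → i++
[i=7,j=1] 15<26 → i++

i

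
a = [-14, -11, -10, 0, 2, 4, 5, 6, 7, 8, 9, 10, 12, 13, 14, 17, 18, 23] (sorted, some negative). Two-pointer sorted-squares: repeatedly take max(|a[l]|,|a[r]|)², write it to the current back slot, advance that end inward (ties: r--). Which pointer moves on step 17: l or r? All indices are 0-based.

l=0 r=17: |-14|<=|23| out[17]=529, r--
l=0 r=16: |-14|<=|18| out[16]=324, r--
l=0 r=15: |-14|<=|17| out[15]=289, r--
l=0 r=14: |-14|<=|14| out[14]=196, r--
l=0 r=13: |-14|>|13| out[13]=196, l++
l=1 r=13: |-11|<=|13| out[12]=169, r--
l=1 r=12: |-11|<=|12| out[11]=144, r--
l=1 r=11: |-11|>|10| out[10]=121, l++
l=2 r=11: |-10|<=|10| out[9]=100, r--
l=2 r=10: |-10|>|9| out[8]=100, l++
l=3 r=10: |0|<=|9| out[7]=81, r--
l=3 r=9: |0|<=|8| out[6]=64, r--
l=3 r=8: |0|<=|7| out[5]=49, r--
l=3 r=7: |0|<=|6| out[4]=36, r--
l=3 r=6: |0|<=|5| out[3]=25, r--
l=3 r=5: |0|<=|4| out[2]=16, r--
l=3 r=4: |0|<=|2| out[1]=4, r--

r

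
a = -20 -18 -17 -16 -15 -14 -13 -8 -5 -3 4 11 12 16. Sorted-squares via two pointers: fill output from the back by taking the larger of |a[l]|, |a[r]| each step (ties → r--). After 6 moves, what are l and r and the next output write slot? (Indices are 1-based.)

[1,14] |-20|>|16| out[14]=400 → l++
[2,14] |-18|>|16| out[13]=324 → l++
[3,14] |-17|>|16| out[12]=289 → l++
[4,14] |-16|<=|16| out[11]=256 → r--
[4,13] |-16|>|12| out[10]=256 → l++
[5,13] |-15|>|12| out[9]=225 → l++

l=6, r=13, next write slot=8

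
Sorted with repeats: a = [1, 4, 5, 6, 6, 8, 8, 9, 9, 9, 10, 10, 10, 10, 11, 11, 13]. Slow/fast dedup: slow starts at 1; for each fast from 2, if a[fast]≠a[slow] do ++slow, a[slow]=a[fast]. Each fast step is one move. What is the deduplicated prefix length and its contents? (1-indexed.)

slow=1 fast=2: a[fast]=4≠a[slow]=1 write a[2]=4, slow++,fast++
slow=2 fast=3: a[fast]=5≠a[slow]=4 write a[3]=5, slow++,fast++
slow=3 fast=4: a[fast]=6≠a[slow]=5 write a[4]=6, slow++,fast++
slow=4 fast=5: a[fast]=6=a[slow] dup, fast++
slow=4 fast=6: a[fast]=8≠a[slow]=6 write a[5]=8, slow++,fast++
slow=5 fast=7: a[fast]=8=a[slow] dup, fast++
slow=5 fast=8: a[fast]=9≠a[slow]=8 write a[6]=9, slow++,fast++
slow=6 fast=9: a[fast]=9=a[slow] dup, fast++
slow=6 fast=10: a[fast]=9=a[slow] dup, fast++
slow=6 fast=11: a[fast]=10≠a[slow]=9 write a[7]=10, slow++,fast++
slow=7 fast=12: a[fast]=10=a[slow] dup, fast++
slow=7 fast=13: a[fast]=10=a[slow] dup, fast++
slow=7 fast=14: a[fast]=10=a[slow] dup, fast++
slow=7 fast=15: a[fast]=11≠a[slow]=10 write a[8]=11, slow++,fast++
slow=8 fast=16: a[fast]=11=a[slow] dup, fast++
slow=8 fast=17: a[fast]=13≠a[slow]=11 write a[9]=13, slow++,fast++

length 9; prefix = [1, 4, 5, 6, 8, 9, 10, 11, 13]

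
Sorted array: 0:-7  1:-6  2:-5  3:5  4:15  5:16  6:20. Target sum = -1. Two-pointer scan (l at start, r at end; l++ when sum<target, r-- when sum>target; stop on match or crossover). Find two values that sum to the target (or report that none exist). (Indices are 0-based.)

l=0 r=6: -7+20=13 >-1, r--
l=0 r=5: -7+16=9 >-1, r--
l=0 r=4: -7+15=8 >-1, r--
l=0 r=3: -7+5=-2 <-1, l++
l=1 r=3: -6+5=-1, found

(-6, 5)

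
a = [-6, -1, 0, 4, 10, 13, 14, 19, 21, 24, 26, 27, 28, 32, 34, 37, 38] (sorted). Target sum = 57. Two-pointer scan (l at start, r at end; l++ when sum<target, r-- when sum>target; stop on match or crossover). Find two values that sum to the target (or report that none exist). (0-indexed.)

[0,16] -6+38=32 <57 → l++
[1,16] -1+38=37 <57 → l++
[2,16] 0+38=38 <57 → l++
[3,16] 4+38=42 <57 → l++
[4,16] 10+38=48 <57 → l++
[5,16] 13+38=51 <57 → l++
[6,16] 14+38=52 <57 → l++
[7,16] 19+38=57 → found

(19, 38)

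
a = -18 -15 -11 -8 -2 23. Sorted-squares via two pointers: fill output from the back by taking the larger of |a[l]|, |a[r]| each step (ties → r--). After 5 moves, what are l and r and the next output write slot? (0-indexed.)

[0,5] |-18|<=|23| out[5]=529 → r--
[0,4] |-18|>|-2| out[4]=324 → l++
[1,4] |-15|>|-2| out[3]=225 → l++
[2,4] |-11|>|-2| out[2]=121 → l++
[3,4] |-8|>|-2| out[1]=64 → l++

l=4, r=4, next write slot=0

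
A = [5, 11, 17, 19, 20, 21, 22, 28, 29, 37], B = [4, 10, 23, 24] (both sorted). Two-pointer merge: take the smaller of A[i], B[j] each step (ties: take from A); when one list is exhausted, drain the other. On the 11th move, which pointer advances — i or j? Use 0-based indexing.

i=0 j=0: A[i]=5>B[j]=4 take 4, j++
i=0 j=1: A[i]=5<=B[j]=10 take 5, i++
i=1 j=1: A[i]=11>B[j]=10 take 10, j++
i=1 j=2: A[i]=11<=B[j]=23 take 11, i++
i=2 j=2: A[i]=17<=B[j]=23 take 17, i++
i=3 j=2: A[i]=19<=B[j]=23 take 19, i++
i=4 j=2: A[i]=20<=B[j]=23 take 20, i++
i=5 j=2: A[i]=21<=B[j]=23 take 21, i++
i=6 j=2: A[i]=22<=B[j]=23 take 22, i++
i=7 j=2: A[i]=28>B[j]=23 take 23, j++
i=7 j=3: A[i]=28>B[j]=24 take 24, j++

j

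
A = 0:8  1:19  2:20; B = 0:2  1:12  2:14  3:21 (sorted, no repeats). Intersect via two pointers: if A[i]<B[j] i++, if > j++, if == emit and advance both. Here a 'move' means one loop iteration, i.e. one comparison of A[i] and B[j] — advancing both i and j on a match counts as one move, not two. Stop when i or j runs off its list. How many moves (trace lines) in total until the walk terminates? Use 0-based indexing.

6 moves

i=0 j=0: 8>2, j++
i=0 j=1: 8<12, i++
i=1 j=1: 19>12, j++
i=1 j=2: 19>14, j++
i=1 j=3: 19<21, i++
i=2 j=3: 20<21, i++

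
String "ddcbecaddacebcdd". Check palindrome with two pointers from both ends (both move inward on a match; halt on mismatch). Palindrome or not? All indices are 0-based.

palindrome

[0,15] 'd'=='d' → l++,r--
[1,14] 'd'=='d' → l++,r--
[2,13] 'c'=='c' → l++,r--
[3,12] 'b'=='b' → l++,r--
[4,11] 'e'=='e' → l++,r--
[5,10] 'c'=='c' → l++,r--
[6,9] 'a'=='a' → l++,r--
[7,8] 'd'=='d' → l++,r--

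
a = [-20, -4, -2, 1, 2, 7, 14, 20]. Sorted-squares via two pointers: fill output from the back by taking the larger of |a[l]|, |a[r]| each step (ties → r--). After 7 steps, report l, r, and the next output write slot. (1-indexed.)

l=1 r=8: |-20|<=|20| out[8]=400, r--
l=1 r=7: |-20|>|14| out[7]=400, l++
l=2 r=7: |-4|<=|14| out[6]=196, r--
l=2 r=6: |-4|<=|7| out[5]=49, r--
l=2 r=5: |-4|>|2| out[4]=16, l++
l=3 r=5: |-2|<=|2| out[3]=4, r--
l=3 r=4: |-2|>|1| out[2]=4, l++

l=4, r=4, next write slot=1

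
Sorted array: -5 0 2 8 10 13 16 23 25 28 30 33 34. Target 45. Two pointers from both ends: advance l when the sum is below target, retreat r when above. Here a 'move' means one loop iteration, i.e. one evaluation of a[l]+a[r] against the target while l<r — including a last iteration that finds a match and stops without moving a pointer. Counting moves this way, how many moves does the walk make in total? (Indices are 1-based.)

[1,13] -5+34=29 <45 → l++
[2,13] 0+34=34 <45 → l++
[3,13] 2+34=36 <45 → l++
[4,13] 8+34=42 <45 → l++
[5,13] 10+34=44 <45 → l++
[6,13] 13+34=47 >45 → r--
[6,12] 13+33=46 >45 → r--
[6,11] 13+30=43 <45 → l++
[7,11] 16+30=46 >45 → r--
[7,10] 16+28=44 <45 → l++
[8,10] 23+28=51 >45 → r--
[8,9] 23+25=48 >45 → r--

12 moves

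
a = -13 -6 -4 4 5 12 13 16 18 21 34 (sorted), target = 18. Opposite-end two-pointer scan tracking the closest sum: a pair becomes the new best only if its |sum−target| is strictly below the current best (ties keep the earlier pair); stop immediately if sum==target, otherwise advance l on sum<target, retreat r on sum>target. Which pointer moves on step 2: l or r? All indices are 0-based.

l

[0,10] -13+34=21 d=3 * → r--
[0,9] -13+21=8 d=10 → l++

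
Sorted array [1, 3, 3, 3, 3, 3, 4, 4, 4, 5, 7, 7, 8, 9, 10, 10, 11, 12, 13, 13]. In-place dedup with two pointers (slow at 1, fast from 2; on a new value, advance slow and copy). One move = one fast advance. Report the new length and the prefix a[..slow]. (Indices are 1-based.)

length 11; prefix = [1, 3, 4, 5, 7, 8, 9, 10, 11, 12, 13]

slow=1 fast=2: a[fast]=3≠a[slow]=1 write a[2]=3, slow++,fast++
slow=2 fast=3: a[fast]=3=a[slow] dup, fast++
slow=2 fast=4: a[fast]=3=a[slow] dup, fast++
slow=2 fast=5: a[fast]=3=a[slow] dup, fast++
slow=2 fast=6: a[fast]=3=a[slow] dup, fast++
slow=2 fast=7: a[fast]=4≠a[slow]=3 write a[3]=4, slow++,fast++
slow=3 fast=8: a[fast]=4=a[slow] dup, fast++
slow=3 fast=9: a[fast]=4=a[slow] dup, fast++
slow=3 fast=10: a[fast]=5≠a[slow]=4 write a[4]=5, slow++,fast++
slow=4 fast=11: a[fast]=7≠a[slow]=5 write a[5]=7, slow++,fast++
slow=5 fast=12: a[fast]=7=a[slow] dup, fast++
slow=5 fast=13: a[fast]=8≠a[slow]=7 write a[6]=8, slow++,fast++
slow=6 fast=14: a[fast]=9≠a[slow]=8 write a[7]=9, slow++,fast++
slow=7 fast=15: a[fast]=10≠a[slow]=9 write a[8]=10, slow++,fast++
slow=8 fast=16: a[fast]=10=a[slow] dup, fast++
slow=8 fast=17: a[fast]=11≠a[slow]=10 write a[9]=11, slow++,fast++
slow=9 fast=18: a[fast]=12≠a[slow]=11 write a[10]=12, slow++,fast++
slow=10 fast=19: a[fast]=13≠a[slow]=12 write a[11]=13, slow++,fast++
slow=11 fast=20: a[fast]=13=a[slow] dup, fast++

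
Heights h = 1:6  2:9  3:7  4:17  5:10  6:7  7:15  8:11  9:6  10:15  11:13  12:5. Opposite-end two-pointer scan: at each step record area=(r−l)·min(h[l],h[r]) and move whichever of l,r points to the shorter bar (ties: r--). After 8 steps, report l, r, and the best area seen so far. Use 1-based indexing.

l=4, r=7, best area=91

l=1 r=12: min(6,5)*11=55 best=55 *, r--
l=1 r=11: min(6,13)*10=60 best=60 *, l++
l=2 r=11: min(9,13)*9=81 best=81 *, l++
l=3 r=11: min(7,13)*8=56 best=81, l++
l=4 r=11: min(17,13)*7=91 best=91 *, r--
l=4 r=10: min(17,15)*6=90 best=91, r--
l=4 r=9: min(17,6)*5=30 best=91, r--
l=4 r=8: min(17,11)*4=44 best=91, r--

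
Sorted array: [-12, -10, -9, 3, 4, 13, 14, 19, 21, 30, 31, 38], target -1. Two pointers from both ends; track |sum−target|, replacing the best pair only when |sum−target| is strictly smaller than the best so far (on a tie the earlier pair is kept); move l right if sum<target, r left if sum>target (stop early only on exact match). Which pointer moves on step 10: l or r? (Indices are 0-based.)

l

l=0 r=11: -12+38=26 d=27 *, r--
l=0 r=10: -12+31=19 d=20 *, r--
l=0 r=9: -12+30=18 d=19 *, r--
l=0 r=8: -12+21=9 d=10 *, r--
l=0 r=7: -12+19=7 d=8 *, r--
l=0 r=6: -12+14=2 d=3 *, r--
l=0 r=5: -12+13=1 d=2 *, r--
l=0 r=4: -12+4=-8 d=7, l++
l=1 r=4: -10+4=-6 d=5, l++
l=2 r=4: -9+4=-5 d=4, l++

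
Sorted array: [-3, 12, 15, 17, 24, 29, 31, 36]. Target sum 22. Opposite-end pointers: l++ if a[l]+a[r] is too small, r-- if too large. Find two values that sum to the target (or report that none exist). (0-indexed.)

no pair

[0,7] -3+36=33 >22 → r--
[0,6] -3+31=28 >22 → r--
[0,5] -3+29=26 >22 → r--
[0,4] -3+24=21 <22 → l++
[1,4] 12+24=36 >22 → r--
[1,3] 12+17=29 >22 → r--
[1,2] 12+15=27 >22 → r--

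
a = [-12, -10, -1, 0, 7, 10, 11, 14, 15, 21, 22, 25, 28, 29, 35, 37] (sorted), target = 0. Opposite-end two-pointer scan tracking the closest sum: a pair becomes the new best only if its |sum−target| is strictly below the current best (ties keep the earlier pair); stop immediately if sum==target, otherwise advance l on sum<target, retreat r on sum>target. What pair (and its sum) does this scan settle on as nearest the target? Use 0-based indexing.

pair (-10, 10) with sum 0 (|Δ|=0)

[0,15] -12+37=25 d=25 * → r--
[0,14] -12+35=23 d=23 * → r--
[0,13] -12+29=17 d=17 * → r--
[0,12] -12+28=16 d=16 * → r--
[0,11] -12+25=13 d=13 * → r--
[0,10] -12+22=10 d=10 * → r--
[0,9] -12+21=9 d=9 * → r--
[0,8] -12+15=3 d=3 * → r--
[0,7] -12+14=2 d=2 * → r--
[0,6] -12+11=-1 d=1 * → l++
[1,6] -10+11=1 d=1 → r--
[1,5] -10+10=0 d=0 * → stop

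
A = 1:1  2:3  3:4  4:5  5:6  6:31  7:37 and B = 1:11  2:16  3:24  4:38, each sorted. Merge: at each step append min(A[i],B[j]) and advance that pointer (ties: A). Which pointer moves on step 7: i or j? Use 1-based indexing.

j

i=1 j=1: A[i]=1<=B[j]=11 take 1, i++
i=2 j=1: A[i]=3<=B[j]=11 take 3, i++
i=3 j=1: A[i]=4<=B[j]=11 take 4, i++
i=4 j=1: A[i]=5<=B[j]=11 take 5, i++
i=5 j=1: A[i]=6<=B[j]=11 take 6, i++
i=6 j=1: A[i]=31>B[j]=11 take 11, j++
i=6 j=2: A[i]=31>B[j]=16 take 16, j++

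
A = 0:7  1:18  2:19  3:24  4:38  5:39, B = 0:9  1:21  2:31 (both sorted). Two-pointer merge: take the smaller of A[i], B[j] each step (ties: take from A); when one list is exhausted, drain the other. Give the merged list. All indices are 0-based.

i=0 j=0: A[i]=7<=B[j]=9 take 7, i++
i=1 j=0: A[i]=18>B[j]=9 take 9, j++
i=1 j=1: A[i]=18<=B[j]=21 take 18, i++
i=2 j=1: A[i]=19<=B[j]=21 take 19, i++
i=3 j=1: A[i]=24>B[j]=21 take 21, j++
i=3 j=2: A[i]=24<=B[j]=31 take 24, i++
i=4 j=2: A[i]=38>B[j]=31 take 31, j++
i=4 j=3: B done, take A[i]=38, i++
i=5 j=3: B done, take A[i]=39, i++

[7, 9, 18, 19, 21, 24, 31, 38, 39]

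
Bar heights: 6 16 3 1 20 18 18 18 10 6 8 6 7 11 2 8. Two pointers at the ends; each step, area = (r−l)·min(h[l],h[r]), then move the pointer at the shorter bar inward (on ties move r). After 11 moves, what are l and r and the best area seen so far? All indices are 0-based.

l=0 r=15: min(6,8)*15=90 best=90 *, l++
l=1 r=15: min(16,8)*14=112 best=112 *, r--
l=1 r=14: min(16,2)*13=26 best=112, r--
l=1 r=13: min(16,11)*12=132 best=132 *, r--
l=1 r=12: min(16,7)*11=77 best=132, r--
l=1 r=11: min(16,6)*10=60 best=132, r--
l=1 r=10: min(16,8)*9=72 best=132, r--
l=1 r=9: min(16,6)*8=48 best=132, r--
l=1 r=8: min(16,10)*7=70 best=132, r--
l=1 r=7: min(16,18)*6=96 best=132, l++
l=2 r=7: min(3,18)*5=15 best=132, l++

l=3, r=7, best area=132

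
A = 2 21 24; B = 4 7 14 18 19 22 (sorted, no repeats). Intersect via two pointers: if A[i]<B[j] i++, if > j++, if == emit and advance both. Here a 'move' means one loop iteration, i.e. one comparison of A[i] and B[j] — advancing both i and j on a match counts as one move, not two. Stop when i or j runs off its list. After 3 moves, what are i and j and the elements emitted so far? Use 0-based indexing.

i=1, j=2, emitted=[]

i=0 j=0: 2<4, i++
i=1 j=0: 21>4, j++
i=1 j=1: 21>7, j++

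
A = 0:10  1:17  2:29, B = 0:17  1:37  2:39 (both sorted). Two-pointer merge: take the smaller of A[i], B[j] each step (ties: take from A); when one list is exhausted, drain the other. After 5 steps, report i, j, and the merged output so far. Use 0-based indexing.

i=0 j=0: A[i]=10<=B[j]=17 take 10, i++
i=1 j=0: A[i]=17<=B[j]=17 take 17, i++
i=2 j=0: A[i]=29>B[j]=17 take 17, j++
i=2 j=1: A[i]=29<=B[j]=37 take 29, i++
i=3 j=1: A done, take B[j]=37, j++

i=3, j=2, merged so far=[10, 17, 17, 29, 37]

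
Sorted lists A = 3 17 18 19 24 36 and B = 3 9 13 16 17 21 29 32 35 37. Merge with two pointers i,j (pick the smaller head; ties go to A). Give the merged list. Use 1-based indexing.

[i=1,j=1] A[i]=3<=B[j]=3 take 3 → i++
[i=2,j=1] A[i]=17>B[j]=3 take 3 → j++
[i=2,j=2] A[i]=17>B[j]=9 take 9 → j++
[i=2,j=3] A[i]=17>B[j]=13 take 13 → j++
[i=2,j=4] A[i]=17>B[j]=16 take 16 → j++
[i=2,j=5] A[i]=17<=B[j]=17 take 17 → i++
[i=3,j=5] A[i]=18>B[j]=17 take 17 → j++
[i=3,j=6] A[i]=18<=B[j]=21 take 18 → i++
[i=4,j=6] A[i]=19<=B[j]=21 take 19 → i++
[i=5,j=6] A[i]=24>B[j]=21 take 21 → j++
[i=5,j=7] A[i]=24<=B[j]=29 take 24 → i++
[i=6,j=7] A[i]=36>B[j]=29 take 29 → j++
[i=6,j=8] A[i]=36>B[j]=32 take 32 → j++
[i=6,j=9] A[i]=36>B[j]=35 take 35 → j++
[i=6,j=10] A[i]=36<=B[j]=37 take 36 → i++
[i=7,j=10] A done, take B[j]=37 → j++

[3, 3, 9, 13, 16, 17, 17, 18, 19, 21, 24, 29, 32, 35, 36, 37]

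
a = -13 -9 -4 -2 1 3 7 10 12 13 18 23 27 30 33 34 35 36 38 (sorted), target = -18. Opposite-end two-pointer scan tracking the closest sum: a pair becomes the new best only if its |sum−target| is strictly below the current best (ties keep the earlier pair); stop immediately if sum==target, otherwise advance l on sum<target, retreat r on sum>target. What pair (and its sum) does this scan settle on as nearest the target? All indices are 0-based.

pair (-13, -4) with sum -17 (|Δ|=1)

l=0 r=18: -13+38=25 d=43 *, r--
l=0 r=17: -13+36=23 d=41 *, r--
l=0 r=16: -13+35=22 d=40 *, r--
l=0 r=15: -13+34=21 d=39 *, r--
l=0 r=14: -13+33=20 d=38 *, r--
l=0 r=13: -13+30=17 d=35 *, r--
l=0 r=12: -13+27=14 d=32 *, r--
l=0 r=11: -13+23=10 d=28 *, r--
l=0 r=10: -13+18=5 d=23 *, r--
l=0 r=9: -13+13=0 d=18 *, r--
l=0 r=8: -13+12=-1 d=17 *, r--
l=0 r=7: -13+10=-3 d=15 *, r--
l=0 r=6: -13+7=-6 d=12 *, r--
l=0 r=5: -13+3=-10 d=8 *, r--
l=0 r=4: -13+1=-12 d=6 *, r--
l=0 r=3: -13+-2=-15 d=3 *, r--
l=0 r=2: -13+-4=-17 d=1 *, r--
l=0 r=1: -13+-9=-22 d=4, l++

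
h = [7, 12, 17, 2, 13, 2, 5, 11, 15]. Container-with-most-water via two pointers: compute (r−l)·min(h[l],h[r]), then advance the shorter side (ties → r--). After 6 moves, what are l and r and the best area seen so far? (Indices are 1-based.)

[1,9] min(7,15)*8=56 best=56 * → l++
[2,9] min(12,15)*7=84 best=84 * → l++
[3,9] min(17,15)*6=90 best=90 * → r--
[3,8] min(17,11)*5=55 best=90 → r--
[3,7] min(17,5)*4=20 best=90 → r--
[3,6] min(17,2)*3=6 best=90 → r--

l=3, r=5, best area=90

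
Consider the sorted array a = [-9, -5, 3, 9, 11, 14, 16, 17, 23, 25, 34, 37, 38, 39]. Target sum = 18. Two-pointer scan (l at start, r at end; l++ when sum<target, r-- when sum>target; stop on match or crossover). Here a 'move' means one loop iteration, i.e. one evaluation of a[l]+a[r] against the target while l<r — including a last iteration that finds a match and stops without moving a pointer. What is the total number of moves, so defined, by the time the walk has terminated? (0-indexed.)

7 moves

[0,13] -9+39=30 >18 → r--
[0,12] -9+38=29 >18 → r--
[0,11] -9+37=28 >18 → r--
[0,10] -9+34=25 >18 → r--
[0,9] -9+25=16 <18 → l++
[1,9] -5+25=20 >18 → r--
[1,8] -5+23=18 → found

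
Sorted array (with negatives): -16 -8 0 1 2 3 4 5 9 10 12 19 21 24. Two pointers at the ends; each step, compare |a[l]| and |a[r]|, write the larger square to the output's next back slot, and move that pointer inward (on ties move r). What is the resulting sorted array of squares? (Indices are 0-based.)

l=0 r=13: |-16|<=|24| out[13]=576, r--
l=0 r=12: |-16|<=|21| out[12]=441, r--
l=0 r=11: |-16|<=|19| out[11]=361, r--
l=0 r=10: |-16|>|12| out[10]=256, l++
l=1 r=10: |-8|<=|12| out[9]=144, r--
l=1 r=9: |-8|<=|10| out[8]=100, r--
l=1 r=8: |-8|<=|9| out[7]=81, r--
l=1 r=7: |-8|>|5| out[6]=64, l++
l=2 r=7: |0|<=|5| out[5]=25, r--
l=2 r=6: |0|<=|4| out[4]=16, r--
l=2 r=5: |0|<=|3| out[3]=9, r--
l=2 r=4: |0|<=|2| out[2]=4, r--
l=2 r=3: |0|<=|1| out[1]=1, r--
l=2 r=2: |0|<=|0| out[0]=0, r--

[0, 1, 4, 9, 16, 25, 64, 81, 100, 144, 256, 361, 441, 576]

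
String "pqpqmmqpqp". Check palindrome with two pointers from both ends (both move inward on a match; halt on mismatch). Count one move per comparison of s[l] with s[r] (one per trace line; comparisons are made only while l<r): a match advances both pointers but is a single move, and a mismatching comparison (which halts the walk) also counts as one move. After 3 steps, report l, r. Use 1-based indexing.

[1,10] 'p'=='p' → l++,r--
[2,9] 'q'=='q' → l++,r--
[3,8] 'p'=='p' → l++,r--

l=4, r=7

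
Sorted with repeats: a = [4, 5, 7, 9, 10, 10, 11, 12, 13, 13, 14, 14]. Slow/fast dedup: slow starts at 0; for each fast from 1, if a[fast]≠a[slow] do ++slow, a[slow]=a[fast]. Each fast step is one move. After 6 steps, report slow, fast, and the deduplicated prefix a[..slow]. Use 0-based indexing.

slow=5, fast=7, prefix=[4, 5, 7, 9, 10, 11]

slow=0 fast=1: a[fast]=5≠a[slow]=4 write a[1]=5, slow++,fast++
slow=1 fast=2: a[fast]=7≠a[slow]=5 write a[2]=7, slow++,fast++
slow=2 fast=3: a[fast]=9≠a[slow]=7 write a[3]=9, slow++,fast++
slow=3 fast=4: a[fast]=10≠a[slow]=9 write a[4]=10, slow++,fast++
slow=4 fast=5: a[fast]=10=a[slow] dup, fast++
slow=4 fast=6: a[fast]=11≠a[slow]=10 write a[5]=11, slow++,fast++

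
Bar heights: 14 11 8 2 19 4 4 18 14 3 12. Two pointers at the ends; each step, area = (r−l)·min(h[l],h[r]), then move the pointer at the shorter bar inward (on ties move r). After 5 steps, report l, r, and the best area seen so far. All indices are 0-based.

l=2, r=7, best area=120

l=0 r=10: min(14,12)*10=120 best=120 *, r--
l=0 r=9: min(14,3)*9=27 best=120, r--
l=0 r=8: min(14,14)*8=112 best=120, r--
l=0 r=7: min(14,18)*7=98 best=120, l++
l=1 r=7: min(11,18)*6=66 best=120, l++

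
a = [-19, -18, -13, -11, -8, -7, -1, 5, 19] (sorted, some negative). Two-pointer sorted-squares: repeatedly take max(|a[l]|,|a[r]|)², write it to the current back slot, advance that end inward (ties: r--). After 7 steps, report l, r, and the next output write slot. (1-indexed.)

l=1 r=9: |-19|<=|19| out[9]=361, r--
l=1 r=8: |-19|>|5| out[8]=361, l++
l=2 r=8: |-18|>|5| out[7]=324, l++
l=3 r=8: |-13|>|5| out[6]=169, l++
l=4 r=8: |-11|>|5| out[5]=121, l++
l=5 r=8: |-8|>|5| out[4]=64, l++
l=6 r=8: |-7|>|5| out[3]=49, l++

l=7, r=8, next write slot=2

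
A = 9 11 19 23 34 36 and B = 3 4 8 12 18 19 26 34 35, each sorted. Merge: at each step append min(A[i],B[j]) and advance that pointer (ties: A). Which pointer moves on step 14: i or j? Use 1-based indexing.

j

[i=1,j=1] A[i]=9>B[j]=3 take 3 → j++
[i=1,j=2] A[i]=9>B[j]=4 take 4 → j++
[i=1,j=3] A[i]=9>B[j]=8 take 8 → j++
[i=1,j=4] A[i]=9<=B[j]=12 take 9 → i++
[i=2,j=4] A[i]=11<=B[j]=12 take 11 → i++
[i=3,j=4] A[i]=19>B[j]=12 take 12 → j++
[i=3,j=5] A[i]=19>B[j]=18 take 18 → j++
[i=3,j=6] A[i]=19<=B[j]=19 take 19 → i++
[i=4,j=6] A[i]=23>B[j]=19 take 19 → j++
[i=4,j=7] A[i]=23<=B[j]=26 take 23 → i++
[i=5,j=7] A[i]=34>B[j]=26 take 26 → j++
[i=5,j=8] A[i]=34<=B[j]=34 take 34 → i++
[i=6,j=8] A[i]=36>B[j]=34 take 34 → j++
[i=6,j=9] A[i]=36>B[j]=35 take 35 → j++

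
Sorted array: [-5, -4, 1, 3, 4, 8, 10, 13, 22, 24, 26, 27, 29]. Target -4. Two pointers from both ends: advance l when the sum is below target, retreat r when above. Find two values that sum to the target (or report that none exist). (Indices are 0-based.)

l=0 r=12: -5+29=24 >-4, r--
l=0 r=11: -5+27=22 >-4, r--
l=0 r=10: -5+26=21 >-4, r--
l=0 r=9: -5+24=19 >-4, r--
l=0 r=8: -5+22=17 >-4, r--
l=0 r=7: -5+13=8 >-4, r--
l=0 r=6: -5+10=5 >-4, r--
l=0 r=5: -5+8=3 >-4, r--
l=0 r=4: -5+4=-1 >-4, r--
l=0 r=3: -5+3=-2 >-4, r--
l=0 r=2: -5+1=-4, found

(-5, 1)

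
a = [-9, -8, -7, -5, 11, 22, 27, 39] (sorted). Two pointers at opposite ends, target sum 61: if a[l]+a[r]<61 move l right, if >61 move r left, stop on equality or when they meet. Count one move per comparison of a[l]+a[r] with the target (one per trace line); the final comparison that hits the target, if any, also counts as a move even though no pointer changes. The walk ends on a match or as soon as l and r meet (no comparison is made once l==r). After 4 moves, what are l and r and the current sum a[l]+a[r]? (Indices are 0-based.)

l=4, r=7, sum=50

l=0 r=7: -9+39=30 <61, l++
l=1 r=7: -8+39=31 <61, l++
l=2 r=7: -7+39=32 <61, l++
l=3 r=7: -5+39=34 <61, l++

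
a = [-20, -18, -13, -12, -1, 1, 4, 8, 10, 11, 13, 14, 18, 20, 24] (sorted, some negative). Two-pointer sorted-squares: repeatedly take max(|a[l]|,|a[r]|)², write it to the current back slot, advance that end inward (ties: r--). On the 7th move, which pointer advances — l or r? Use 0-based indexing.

[0,14] |-20|<=|24| out[14]=576 → r--
[0,13] |-20|<=|20| out[13]=400 → r--
[0,12] |-20|>|18| out[12]=400 → l++
[1,12] |-18|<=|18| out[11]=324 → r--
[1,11] |-18|>|14| out[10]=324 → l++
[2,11] |-13|<=|14| out[9]=196 → r--
[2,10] |-13|<=|13| out[8]=169 → r--

r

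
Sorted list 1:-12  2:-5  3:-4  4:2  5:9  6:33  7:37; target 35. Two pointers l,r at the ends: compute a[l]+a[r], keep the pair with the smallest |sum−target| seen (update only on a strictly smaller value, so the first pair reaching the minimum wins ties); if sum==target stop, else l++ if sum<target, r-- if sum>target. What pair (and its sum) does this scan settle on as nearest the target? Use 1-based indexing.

l=1 r=7: -12+37=25 d=10 *, l++
l=2 r=7: -5+37=32 d=3 *, l++
l=3 r=7: -4+37=33 d=2 *, l++
l=4 r=7: 2+37=39 d=4, r--
l=4 r=6: 2+33=35 d=0 *, stop

pair (2, 33) with sum 35 (|Δ|=0)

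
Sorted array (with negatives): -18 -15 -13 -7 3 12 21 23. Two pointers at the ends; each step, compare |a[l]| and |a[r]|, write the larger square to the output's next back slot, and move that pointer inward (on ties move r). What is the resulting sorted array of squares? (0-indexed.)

[9, 49, 144, 169, 225, 324, 441, 529]

[0,7] |-18|<=|23| out[7]=529 → r--
[0,6] |-18|<=|21| out[6]=441 → r--
[0,5] |-18|>|12| out[5]=324 → l++
[1,5] |-15|>|12| out[4]=225 → l++
[2,5] |-13|>|12| out[3]=169 → l++
[3,5] |-7|<=|12| out[2]=144 → r--
[3,4] |-7|>|3| out[1]=49 → l++
[4,4] |3|<=|3| out[0]=9 → r--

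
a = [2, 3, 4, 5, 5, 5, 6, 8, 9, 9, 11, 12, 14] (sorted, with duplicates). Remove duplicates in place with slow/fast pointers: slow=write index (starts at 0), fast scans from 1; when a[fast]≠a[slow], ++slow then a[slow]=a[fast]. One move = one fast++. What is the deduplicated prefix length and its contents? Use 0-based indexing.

(s=0,f=1) a[fast]=3≠a[slow]=2 write a[1]=3 → slow++,fast++
(s=1,f=2) a[fast]=4≠a[slow]=3 write a[2]=4 → slow++,fast++
(s=2,f=3) a[fast]=5≠a[slow]=4 write a[3]=5 → slow++,fast++
(s=3,f=4) a[fast]=5=a[slow] dup → fast++
(s=3,f=5) a[fast]=5=a[slow] dup → fast++
(s=3,f=6) a[fast]=6≠a[slow]=5 write a[4]=6 → slow++,fast++
(s=4,f=7) a[fast]=8≠a[slow]=6 write a[5]=8 → slow++,fast++
(s=5,f=8) a[fast]=9≠a[slow]=8 write a[6]=9 → slow++,fast++
(s=6,f=9) a[fast]=9=a[slow] dup → fast++
(s=6,f=10) a[fast]=11≠a[slow]=9 write a[7]=11 → slow++,fast++
(s=7,f=11) a[fast]=12≠a[slow]=11 write a[8]=12 → slow++,fast++
(s=8,f=12) a[fast]=14≠a[slow]=12 write a[9]=14 → slow++,fast++

length 10; prefix = [2, 3, 4, 5, 6, 8, 9, 11, 12, 14]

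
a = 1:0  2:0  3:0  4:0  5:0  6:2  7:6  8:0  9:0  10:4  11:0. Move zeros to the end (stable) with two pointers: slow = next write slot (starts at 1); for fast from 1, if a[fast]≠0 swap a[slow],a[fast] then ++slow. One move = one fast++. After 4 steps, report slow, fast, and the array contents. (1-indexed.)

slow=1, fast=5, a=[0, 0, 0, 0, 0, 2, 6, 0, 0, 4, 0]

slow=1 fast=1: a[fast]=0, fast++
slow=1 fast=2: a[fast]=0, fast++
slow=1 fast=3: a[fast]=0, fast++
slow=1 fast=4: a[fast]=0, fast++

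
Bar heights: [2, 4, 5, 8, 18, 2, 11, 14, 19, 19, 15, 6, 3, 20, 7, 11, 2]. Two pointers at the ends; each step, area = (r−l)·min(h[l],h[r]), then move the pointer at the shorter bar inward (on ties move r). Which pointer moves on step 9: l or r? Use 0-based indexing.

l

[0,16] min(2,2)*16=32 best=32 * → r--
[0,15] min(2,11)*15=30 best=32 → l++
[1,15] min(4,11)*14=56 best=56 * → l++
[2,15] min(5,11)*13=65 best=65 * → l++
[3,15] min(8,11)*12=96 best=96 * → l++
[4,15] min(18,11)*11=121 best=121 * → r--
[4,14] min(18,7)*10=70 best=121 → r--
[4,13] min(18,20)*9=162 best=162 * → l++
[5,13] min(2,20)*8=16 best=162 → l++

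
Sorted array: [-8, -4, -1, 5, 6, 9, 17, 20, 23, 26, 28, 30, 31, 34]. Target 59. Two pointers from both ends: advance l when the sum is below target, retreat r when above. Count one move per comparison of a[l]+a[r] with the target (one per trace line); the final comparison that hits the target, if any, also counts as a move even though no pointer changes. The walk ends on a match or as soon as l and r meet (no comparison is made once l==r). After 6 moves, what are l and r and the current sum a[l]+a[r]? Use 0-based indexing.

l=6, r=13, sum=51

l=0 r=13: -8+34=26 <59, l++
l=1 r=13: -4+34=30 <59, l++
l=2 r=13: -1+34=33 <59, l++
l=3 r=13: 5+34=39 <59, l++
l=4 r=13: 6+34=40 <59, l++
l=5 r=13: 9+34=43 <59, l++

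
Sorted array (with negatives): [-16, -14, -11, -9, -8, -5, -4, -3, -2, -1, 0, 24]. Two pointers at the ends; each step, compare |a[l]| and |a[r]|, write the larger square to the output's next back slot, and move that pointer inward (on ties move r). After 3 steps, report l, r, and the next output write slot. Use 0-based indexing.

l=2, r=10, next write slot=8

l=0 r=11: |-16|<=|24| out[11]=576, r--
l=0 r=10: |-16|>|0| out[10]=256, l++
l=1 r=10: |-14|>|0| out[9]=196, l++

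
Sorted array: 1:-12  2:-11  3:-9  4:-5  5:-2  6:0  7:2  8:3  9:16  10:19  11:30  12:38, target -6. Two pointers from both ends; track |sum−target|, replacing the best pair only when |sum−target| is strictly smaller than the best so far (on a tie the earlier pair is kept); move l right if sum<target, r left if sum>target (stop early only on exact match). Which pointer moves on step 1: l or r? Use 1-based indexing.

l=1 r=12: -12+38=26 d=32 *, r--

r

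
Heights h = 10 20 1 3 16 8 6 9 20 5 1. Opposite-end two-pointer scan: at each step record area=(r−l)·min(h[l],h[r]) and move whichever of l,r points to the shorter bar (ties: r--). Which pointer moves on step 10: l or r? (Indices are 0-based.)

l=0 r=10: min(10,1)*10=10 best=10 *, r--
l=0 r=9: min(10,5)*9=45 best=45 *, r--
l=0 r=8: min(10,20)*8=80 best=80 *, l++
l=1 r=8: min(20,20)*7=140 best=140 *, r--
l=1 r=7: min(20,9)*6=54 best=140, r--
l=1 r=6: min(20,6)*5=30 best=140, r--
l=1 r=5: min(20,8)*4=32 best=140, r--
l=1 r=4: min(20,16)*3=48 best=140, r--
l=1 r=3: min(20,3)*2=6 best=140, r--
l=1 r=2: min(20,1)*1=1 best=140, r--

r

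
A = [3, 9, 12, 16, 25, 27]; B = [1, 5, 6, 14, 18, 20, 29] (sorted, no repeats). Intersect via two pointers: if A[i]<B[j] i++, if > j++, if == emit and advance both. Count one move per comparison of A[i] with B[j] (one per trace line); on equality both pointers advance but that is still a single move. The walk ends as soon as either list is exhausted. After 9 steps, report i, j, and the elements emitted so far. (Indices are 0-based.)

i=4, j=5, emitted=[]

i=0 j=0: 3>1, j++
i=0 j=1: 3<5, i++
i=1 j=1: 9>5, j++
i=1 j=2: 9>6, j++
i=1 j=3: 9<14, i++
i=2 j=3: 12<14, i++
i=3 j=3: 16>14, j++
i=3 j=4: 16<18, i++
i=4 j=4: 25>18, j++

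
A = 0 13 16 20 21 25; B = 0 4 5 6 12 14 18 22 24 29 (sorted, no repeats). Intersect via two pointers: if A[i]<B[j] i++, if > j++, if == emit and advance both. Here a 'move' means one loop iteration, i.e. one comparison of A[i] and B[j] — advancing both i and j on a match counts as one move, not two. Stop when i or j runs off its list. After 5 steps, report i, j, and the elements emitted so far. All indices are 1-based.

[i=1,j=1] 0==0 emit → i++,j++
[i=2,j=2] 13>4 → j++
[i=2,j=3] 13>5 → j++
[i=2,j=4] 13>6 → j++
[i=2,j=5] 13>12 → j++

i=2, j=6, emitted=[0]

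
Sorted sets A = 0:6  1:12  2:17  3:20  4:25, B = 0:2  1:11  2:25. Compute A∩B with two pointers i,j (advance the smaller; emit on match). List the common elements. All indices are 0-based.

intersection = [25]

i=0 j=0: 6>2, j++
i=0 j=1: 6<11, i++
i=1 j=1: 12>11, j++
i=1 j=2: 12<25, i++
i=2 j=2: 17<25, i++
i=3 j=2: 20<25, i++
i=4 j=2: 25==25 emit, i++,j++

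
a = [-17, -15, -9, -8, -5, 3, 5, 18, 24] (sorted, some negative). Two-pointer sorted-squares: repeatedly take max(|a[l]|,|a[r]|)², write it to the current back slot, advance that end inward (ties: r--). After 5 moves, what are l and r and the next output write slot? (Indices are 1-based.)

[1,9] |-17|<=|24| out[9]=576 → r--
[1,8] |-17|<=|18| out[8]=324 → r--
[1,7] |-17|>|5| out[7]=289 → l++
[2,7] |-15|>|5| out[6]=225 → l++
[3,7] |-9|>|5| out[5]=81 → l++

l=4, r=7, next write slot=4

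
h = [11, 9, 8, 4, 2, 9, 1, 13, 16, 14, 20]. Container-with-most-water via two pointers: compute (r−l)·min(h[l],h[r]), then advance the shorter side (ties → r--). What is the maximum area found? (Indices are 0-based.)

max area = 110

[0,10] min(11,20)*10=110 best=110 * → l++
[1,10] min(9,20)*9=81 best=110 → l++
[2,10] min(8,20)*8=64 best=110 → l++
[3,10] min(4,20)*7=28 best=110 → l++
[4,10] min(2,20)*6=12 best=110 → l++
[5,10] min(9,20)*5=45 best=110 → l++
[6,10] min(1,20)*4=4 best=110 → l++
[7,10] min(13,20)*3=39 best=110 → l++
[8,10] min(16,20)*2=32 best=110 → l++
[9,10] min(14,20)*1=14 best=110 → l++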